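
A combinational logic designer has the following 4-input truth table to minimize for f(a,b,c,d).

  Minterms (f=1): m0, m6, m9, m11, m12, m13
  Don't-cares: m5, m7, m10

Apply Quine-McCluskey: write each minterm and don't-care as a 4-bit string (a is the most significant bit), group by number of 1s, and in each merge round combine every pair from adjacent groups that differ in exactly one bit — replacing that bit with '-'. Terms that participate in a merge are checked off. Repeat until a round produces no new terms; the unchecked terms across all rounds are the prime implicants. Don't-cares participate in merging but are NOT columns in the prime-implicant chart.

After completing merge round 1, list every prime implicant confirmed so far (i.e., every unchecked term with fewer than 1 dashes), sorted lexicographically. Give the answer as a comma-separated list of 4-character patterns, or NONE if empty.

0000

size-2^0 implicants → 0000  0101(✓)  0110(✓)  0111(✓)  1001(✓)  1010(✓)  1011(✓)  1100(✓)  1101(✓)
size-2^1 implicants → -101  01-1  011-  1-01  10-1  101-  110-
Unchecked terms (primes): -101, 0000, 01-1, 011-, 1-01, 10-1, 101-, 110-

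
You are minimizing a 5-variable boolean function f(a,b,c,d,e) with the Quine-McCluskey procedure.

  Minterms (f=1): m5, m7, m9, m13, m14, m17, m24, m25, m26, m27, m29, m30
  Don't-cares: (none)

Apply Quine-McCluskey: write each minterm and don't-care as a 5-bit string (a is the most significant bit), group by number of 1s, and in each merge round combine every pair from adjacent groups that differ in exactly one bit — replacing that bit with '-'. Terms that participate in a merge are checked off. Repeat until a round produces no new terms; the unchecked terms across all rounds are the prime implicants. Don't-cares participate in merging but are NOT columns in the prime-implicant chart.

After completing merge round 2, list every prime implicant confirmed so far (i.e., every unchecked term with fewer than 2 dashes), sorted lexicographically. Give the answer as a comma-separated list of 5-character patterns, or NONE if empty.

Round 0: 00101✓ 00111✓ 01001✓ 01101✓ 01110✓ 10001✓ 11000✓ 11001✓ 11010✓ 11011✓ 11101✓ 11110✓
Round 1: -1001✓ -1101✓ -1110 0-101 001-1 01-01✓ 1-001 11-01✓ 11-10 110-0✓ 110-1✓ 1100-✓ 1101-✓
Round 2: -1-01 110--
PIs = {-1-01, -1110, 0-101, 001-1, 1-001, 11-10, 110--}

-1110, 0-101, 001-1, 1-001, 11-10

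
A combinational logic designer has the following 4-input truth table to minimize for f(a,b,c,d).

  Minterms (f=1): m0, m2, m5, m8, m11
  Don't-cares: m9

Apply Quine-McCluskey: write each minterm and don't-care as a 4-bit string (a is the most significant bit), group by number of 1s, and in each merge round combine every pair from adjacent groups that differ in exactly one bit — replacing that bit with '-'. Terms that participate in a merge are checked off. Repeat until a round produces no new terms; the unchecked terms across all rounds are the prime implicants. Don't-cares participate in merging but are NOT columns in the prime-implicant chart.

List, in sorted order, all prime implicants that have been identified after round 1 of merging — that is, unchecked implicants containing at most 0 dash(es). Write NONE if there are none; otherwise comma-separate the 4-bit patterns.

0101

[col 0] 0000*, 0010*, 0101, 1000*, 1001*, 1011*
[col 1] -000, 00-0, 10-1, 100-
Prime implicants: -000, 00-0, 0101, 10-1, 100-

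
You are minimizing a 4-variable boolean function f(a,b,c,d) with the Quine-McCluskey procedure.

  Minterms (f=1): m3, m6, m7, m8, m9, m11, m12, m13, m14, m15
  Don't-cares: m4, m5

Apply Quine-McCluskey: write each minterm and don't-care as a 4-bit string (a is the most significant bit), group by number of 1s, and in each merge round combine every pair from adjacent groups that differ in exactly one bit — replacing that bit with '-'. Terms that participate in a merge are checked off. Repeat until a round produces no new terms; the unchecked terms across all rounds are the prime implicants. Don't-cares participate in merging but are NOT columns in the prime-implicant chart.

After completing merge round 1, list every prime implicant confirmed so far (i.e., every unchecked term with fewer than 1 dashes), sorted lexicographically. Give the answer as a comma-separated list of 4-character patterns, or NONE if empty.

NONE

[col 0] 0011*, 0100*, 0101*, 0110*, 0111*, 1000*, 1001*, 1011*, 1100*, 1101*, 1110*, 1111*
[col 1] -011*, -100*, -101*, -110*, -111*, 0-11*, 01-0*, 01-1*, 010-*, 011-*, 1-00*, 1-01*, 1-11*, 10-1*, 100-*, 11-0*, 11-1*, 110-*, 111-*
[col 2] --11, -1-0*, -1-1*, -10-*, -11-*, 01--*, 1--1, 1-0-, 11--*
[col 3] -1--
Prime implicants: --11, -1--, 1--1, 1-0-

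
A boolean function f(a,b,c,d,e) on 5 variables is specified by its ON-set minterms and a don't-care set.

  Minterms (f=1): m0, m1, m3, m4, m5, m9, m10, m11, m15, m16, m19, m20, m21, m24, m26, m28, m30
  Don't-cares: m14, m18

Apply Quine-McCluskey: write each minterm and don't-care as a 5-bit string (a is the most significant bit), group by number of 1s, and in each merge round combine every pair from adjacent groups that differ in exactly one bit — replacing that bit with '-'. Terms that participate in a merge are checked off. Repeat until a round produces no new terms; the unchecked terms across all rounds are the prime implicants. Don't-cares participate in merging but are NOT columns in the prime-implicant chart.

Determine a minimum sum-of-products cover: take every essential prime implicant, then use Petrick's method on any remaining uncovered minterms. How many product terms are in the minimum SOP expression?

size-2^0 implicants → 00000(✓)  00001(✓)  00011(✓)  00100(✓)  00101(✓)  01001(✓)  01010(✓)  01011(✓)  01110(✓)  01111(✓)  10000(✓)  10010(✓)  10011(✓)  10100(✓)  10101(✓)  11000(✓)  11010(✓)  11100(✓)  11110(✓)
size-2^1 implicants → -0000(✓)  -0011  -0100(✓)  -0101(✓)  -1010(✓)  -1110(✓)  0-001(✓)  0-011(✓)  00-00(✓)  00-01(✓)  000-1(✓)  0000-(✓)  0010-(✓)  01-10(✓)  01-11(✓)  010-1(✓)  0101-(✓)  0111-(✓)  1-000(✓)  1-010(✓)  1-100(✓)  10-00(✓)  100-0(✓)  1001-  1010-(✓)  11-00(✓)  11-10(✓)  110-0(✓)  111-0(✓)
size-2^2 implicants → -0-00  -010-  -1-10  0-0-1  00-0-  01-1-  1--00  1-0-0  11--0
Unchecked terms (primes): -0-00, -0011, -010-, -1-10, 0-0-1, 00-0-, 01-1-, 1--00, 1-0-0, 1001-, 11--0
Minterm coverage:
  m0 ⊆ -0-00,00-0-
  m1 ⊆ 0-0-1,00-0-
  m3 ⊆ -0011,0-0-1
  m4 ⊆ -0-00,-010-,00-0-
  m5 ⊆ -010-,00-0-
  m9 ⊆ 0-0-1 [E]
  m10 ⊆ -1-10,01-1-
  m11 ⊆ 0-0-1,01-1-
  m15 ⊆ 01-1- [E]
  m16 ⊆ -0-00,1--00,1-0-0
  m19 ⊆ -0011,1001-
  m20 ⊆ -0-00,-010-,1--00
  m21 ⊆ -010- [E]
  m24 ⊆ 1--00,1-0-0,11--0
  m26 ⊆ -1-10,1-0-0,11--0
  m28 ⊆ 1--00,11--0
  m30 ⊆ -1-10,11--0
E = {-010-, 0-0-1, 01-1-}
Petrick residual → -0-00, -0011, 11--0
Cover = b'd'e' + b'c'de + b'cd' + a'c'e + a'bd + abe'  |cover|=6

6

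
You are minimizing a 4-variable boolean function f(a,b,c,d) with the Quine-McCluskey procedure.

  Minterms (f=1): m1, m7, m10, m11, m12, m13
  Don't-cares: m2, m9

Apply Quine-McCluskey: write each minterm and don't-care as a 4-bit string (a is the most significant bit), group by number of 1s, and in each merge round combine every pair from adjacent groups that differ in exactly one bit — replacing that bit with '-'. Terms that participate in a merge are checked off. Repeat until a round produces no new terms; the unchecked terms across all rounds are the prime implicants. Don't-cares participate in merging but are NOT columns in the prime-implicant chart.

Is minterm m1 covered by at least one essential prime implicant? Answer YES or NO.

YES

size-2^0 implicants → 0001(✓)  0010(✓)  0111  1001(✓)  1010(✓)  1011(✓)  1100(✓)  1101(✓)
size-2^1 implicants → -001  -010  1-01  10-1  101-  110-
Unchecked terms (primes): -001, -010, 0111, 1-01, 10-1, 101-, 110-
Minterm coverage:
  m1 ⊆ -001 [E]
  m7 ⊆ 0111 [E]
  m10 ⊆ -010,101-
  m11 ⊆ 10-1,101-
  m12 ⊆ 110- [E]
  m13 ⊆ 1-01,110-
E = {-001, 0111, 110-}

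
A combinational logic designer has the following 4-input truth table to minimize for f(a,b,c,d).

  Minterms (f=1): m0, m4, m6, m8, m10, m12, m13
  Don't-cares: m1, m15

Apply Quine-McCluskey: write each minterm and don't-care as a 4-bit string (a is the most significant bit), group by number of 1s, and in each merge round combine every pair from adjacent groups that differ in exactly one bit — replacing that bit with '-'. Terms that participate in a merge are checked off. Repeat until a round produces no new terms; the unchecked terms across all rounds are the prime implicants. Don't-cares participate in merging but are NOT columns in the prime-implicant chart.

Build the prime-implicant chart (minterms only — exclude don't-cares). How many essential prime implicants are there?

2

Round 0: 0000✓ 0001✓ 0100✓ 0110✓ 1000✓ 1010✓ 1100✓ 1101✓ 1111✓
Round 1: -000✓ -100✓ 0-00✓ 000- 01-0 1-00✓ 10-0 11-1 110-
Round 2: --00
PIs = {--00, 000-, 01-0, 10-0, 11-1, 110-}
Coverage chart:
  m0: --00,000-
  m4: --00,01-0
  m6: 01-0 ←essential
  m8: --00,10-0
  m10: 10-0 ←essential
  m12: --00,110-
  m13: 11-1,110-
Essential: 01-0, 10-0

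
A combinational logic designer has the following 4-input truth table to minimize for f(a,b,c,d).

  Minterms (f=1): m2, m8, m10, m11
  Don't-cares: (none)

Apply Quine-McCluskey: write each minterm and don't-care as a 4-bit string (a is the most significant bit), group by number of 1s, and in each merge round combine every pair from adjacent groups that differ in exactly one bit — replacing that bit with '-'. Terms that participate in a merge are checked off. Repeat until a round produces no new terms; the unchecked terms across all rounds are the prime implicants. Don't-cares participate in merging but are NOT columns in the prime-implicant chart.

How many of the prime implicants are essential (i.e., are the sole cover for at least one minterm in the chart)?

Round 0: 0010✓ 1000✓ 1010✓ 1011✓
Round 1: -010 10-0 101-
PIs = {-010, 10-0, 101-}
Coverage chart:
  m2: -010 ←essential
  m8: 10-0 ←essential
  m10: -010,10-0,101-
  m11: 101- ←essential
Essential: -010, 10-0, 101-

3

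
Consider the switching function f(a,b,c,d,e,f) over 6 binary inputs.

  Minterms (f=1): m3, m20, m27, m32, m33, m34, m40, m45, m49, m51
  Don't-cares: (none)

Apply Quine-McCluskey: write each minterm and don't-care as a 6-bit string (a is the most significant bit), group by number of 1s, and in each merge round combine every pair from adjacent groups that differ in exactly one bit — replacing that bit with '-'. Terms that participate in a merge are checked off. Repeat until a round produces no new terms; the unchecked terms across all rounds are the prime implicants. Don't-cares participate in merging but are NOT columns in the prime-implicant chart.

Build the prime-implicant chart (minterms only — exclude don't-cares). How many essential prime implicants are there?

7

[col 0] 000011, 010100, 011011, 100000*, 100001*, 100010*, 101000*, 101101, 110001*, 110011*
[col 1] 1-0001, 10-000, 1000-0, 10000-, 1100-1
Prime implicants: 000011, 010100, 011011, 1-0001, 10-000, 1000-0, 10000-, 101101, 1100-1
PI chart (minterm → PIs covering it):
  3 | 000011  (sole → essential)
  20 | 010100  (sole → essential)
  27 | 011011  (sole → essential)
  32 | 10-000,1000-0,10000-
  33 | 1-0001,10000-
  34 | 1000-0  (sole → essential)
  40 | 10-000  (sole → essential)
  45 | 101101  (sole → essential)
  49 | 1-0001,1100-1
  51 | 1100-1  (sole → essential)
Essential prime implicants: 000011, 010100, 011011, 10-000, 1000-0, 101101, 1100-1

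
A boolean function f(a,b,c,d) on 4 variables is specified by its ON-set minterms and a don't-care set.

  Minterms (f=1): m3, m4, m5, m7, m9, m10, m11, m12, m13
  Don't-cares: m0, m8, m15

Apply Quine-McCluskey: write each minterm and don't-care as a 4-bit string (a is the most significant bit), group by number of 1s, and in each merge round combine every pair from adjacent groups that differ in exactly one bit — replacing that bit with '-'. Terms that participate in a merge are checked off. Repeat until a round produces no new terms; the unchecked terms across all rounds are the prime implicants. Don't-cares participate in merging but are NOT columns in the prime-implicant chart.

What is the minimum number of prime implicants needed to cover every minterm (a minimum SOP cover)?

Round 0: 0000✓ 0011✓ 0100✓ 0101✓ 0111✓ 1000✓ 1001✓ 1010✓ 1011✓ 1100✓ 1101✓ 1111✓
Round 1: -000✓ -011✓ -100✓ -101✓ -111✓ 0-00✓ 0-11✓ 01-1✓ 010-✓ 1-00✓ 1-01✓ 1-11✓ 10-0✓ 10-1✓ 100-✓ 101-✓ 11-1✓ 110-✓
Round 2: --00 --11 -1-1 -10- 1--1 1-0- 10--
PIs = {--00, --11, -1-1, -10-, 1--1, 1-0-, 10--}
Coverage chart:
  m3: --11 ←essential
  m4: --00,-10-
  m5: -1-1,-10-
  m7: --11,-1-1
  m9: 1--1,1-0-,10--
  m10: 10-- ←essential
  m11: --11,1--1,10--
  m12: --00,-10-,1-0-
  m13: -1-1,-10-,1--1,1-0-
Essential: --11, 10--
Petrick residual → -10-
Min cover (3 terms): cd + bc' + ab'

3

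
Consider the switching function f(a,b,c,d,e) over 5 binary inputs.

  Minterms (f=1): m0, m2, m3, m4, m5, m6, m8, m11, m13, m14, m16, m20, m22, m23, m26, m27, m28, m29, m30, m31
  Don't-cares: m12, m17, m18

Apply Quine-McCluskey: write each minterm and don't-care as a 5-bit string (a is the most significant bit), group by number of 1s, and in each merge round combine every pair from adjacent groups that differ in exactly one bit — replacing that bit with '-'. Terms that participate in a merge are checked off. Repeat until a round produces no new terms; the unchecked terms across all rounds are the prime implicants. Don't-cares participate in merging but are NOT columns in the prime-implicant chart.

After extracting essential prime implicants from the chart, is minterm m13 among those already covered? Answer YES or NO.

[col 0] 00000*, 00010*, 00011*, 00100*, 00101*, 00110*, 01000*, 01011*, 01100*, 01101*, 01110*, 10000*, 10001*, 10010*, 10100*, 10110*, 10111*, 11010*, 11011*, 11100*, 11101*, 11110*, 11111*
[col 1] -0000*, -0010*, -0100*, -0110*, -1011, -1100*, -1101*, -1110*, 0-000*, 0-011, 0-100*, 0-101*, 0-110*, 00-00*, 00-10*, 000-0*, 0001-, 001-0*, 0010-*, 01-00*, 011-0*, 0110-*, 1-010*, 1-100*, 1-110*, 1-111*, 10-00*, 10-10*, 100-0*, 1000-, 101-0*, 1011-*, 11-10*, 11-11*, 1101-*, 111-0*, 111-1*, 1110-*, 1111-*
[col 2] --100*, --110*, -0-00*, -0-10*, -00-0*, -01-0*, -11-0*, -110-, 0--00, 0-1-0*, 0-10-, 00--0*, 1--10, 1-1-0*, 1-11-, 10--0*, 11-1-, 111--
[col 3] --1-0, -0--0
Prime implicants: --1-0, -0--0, -1011, -110-, 0--00, 0-011, 0-10-, 0001-, 1--10, 1-11-, 1000-, 11-1-, 111--
PI chart (minterm → PIs covering it):
  0 | -0--0,0--00
  2 | -0--0,0001-
  3 | 0-011,0001-
  4 | --1-0,-0--0,0--00,0-10-
  5 | 0-10-  (sole → essential)
  6 | --1-0,-0--0
  8 | 0--00  (sole → essential)
  11 | -1011,0-011
  13 | -110-,0-10-
  14 | --1-0  (sole → essential)
  16 | -0--0,1000-
  20 | --1-0,-0--0
  22 | --1-0,-0--0,1--10,1-11-
  23 | 1-11-  (sole → essential)
  26 | 1--10,11-1-
  27 | -1011,11-1-
  28 | --1-0,-110-,111--
  29 | -110-,111--
  30 | --1-0,1--10,1-11-,11-1-,111--
  31 | 1-11-,11-1-,111--
Essential prime implicants: --1-0, 0--00, 0-10-, 1-11-

YES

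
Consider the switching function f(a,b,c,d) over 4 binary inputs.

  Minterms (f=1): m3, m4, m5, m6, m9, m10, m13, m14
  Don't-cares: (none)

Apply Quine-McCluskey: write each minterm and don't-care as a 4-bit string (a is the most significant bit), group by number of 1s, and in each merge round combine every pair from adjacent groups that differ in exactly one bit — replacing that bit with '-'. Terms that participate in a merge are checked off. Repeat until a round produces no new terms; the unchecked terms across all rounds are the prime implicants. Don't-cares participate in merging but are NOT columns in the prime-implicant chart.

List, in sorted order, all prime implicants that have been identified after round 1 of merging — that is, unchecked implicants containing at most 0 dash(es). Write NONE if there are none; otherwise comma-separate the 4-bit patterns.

Round 0: 0011 0100✓ 0101✓ 0110✓ 1001✓ 1010✓ 1101✓ 1110✓
Round 1: -101 -110 01-0 010- 1-01 1-10
PIs = {-101, -110, 0011, 01-0, 010-, 1-01, 1-10}

0011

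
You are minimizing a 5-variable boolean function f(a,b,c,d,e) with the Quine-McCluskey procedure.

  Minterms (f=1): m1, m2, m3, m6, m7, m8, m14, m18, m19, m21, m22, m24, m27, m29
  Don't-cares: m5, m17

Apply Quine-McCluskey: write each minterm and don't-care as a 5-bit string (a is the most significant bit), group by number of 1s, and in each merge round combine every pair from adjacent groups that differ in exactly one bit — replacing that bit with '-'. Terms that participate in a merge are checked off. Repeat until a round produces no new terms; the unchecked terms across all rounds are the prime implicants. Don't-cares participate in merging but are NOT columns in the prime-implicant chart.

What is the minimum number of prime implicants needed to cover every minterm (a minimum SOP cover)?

Round 0: 00001✓ 00010✓ 00011✓ 00101✓ 00110✓ 00111✓ 01000✓ 01110✓ 10001✓ 10010✓ 10011✓ 10101✓ 10110✓ 11000✓ 11011✓ 11101✓
Round 1: -0001✓ -0010✓ -0011✓ -0101✓ -0110✓ -1000 0-110 00-01✓ 00-10✓ 00-11✓ 000-1✓ 0001-✓ 001-1✓ 0011-✓ 1-011 1-101 10-01✓ 10-10✓ 100-1✓ 1001-✓
Round 2: -0-01 -0-10 -00-1 -001- 00--1 00-1-
PIs = {-0-01, -0-10, -00-1, -001-, -1000, 0-110, 00--1, 00-1-, 1-011, 1-101}
Coverage chart:
  m1: -0-01,-00-1,00--1
  m2: -0-10,-001-,00-1-
  m3: -00-1,-001-,00--1,00-1-
  m6: -0-10,0-110,00-1-
  m7: 00--1,00-1-
  m8: -1000 ←essential
  m14: 0-110 ←essential
  m18: -0-10,-001-
  m19: -00-1,-001-,1-011
  m21: -0-01,1-101
  m22: -0-10 ←essential
  m24: -1000 ←essential
  m27: 1-011 ←essential
  m29: 1-101 ←essential
Essential: -0-10, -1000, 0-110, 1-011, 1-101
Petrick residual → 00--1
Min cover (6 terms): b'de' + bc'd'e' + a'cde' + a'b'e + ac'de + acd'e

6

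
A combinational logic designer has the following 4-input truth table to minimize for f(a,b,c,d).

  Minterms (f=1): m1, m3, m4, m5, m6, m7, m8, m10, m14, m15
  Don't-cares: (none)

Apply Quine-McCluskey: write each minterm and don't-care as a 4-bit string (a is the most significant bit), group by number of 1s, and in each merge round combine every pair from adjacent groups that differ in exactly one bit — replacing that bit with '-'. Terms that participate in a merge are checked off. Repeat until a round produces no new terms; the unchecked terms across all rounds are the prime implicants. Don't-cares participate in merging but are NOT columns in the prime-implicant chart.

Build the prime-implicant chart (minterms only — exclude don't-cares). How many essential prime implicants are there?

[col 0] 0001*, 0011*, 0100*, 0101*, 0110*, 0111*, 1000*, 1010*, 1110*, 1111*
[col 1] -110*, -111*, 0-01*, 0-11*, 00-1*, 01-0*, 01-1*, 010-*, 011-*, 1-10, 10-0, 111-*
[col 2] -11-, 0--1, 01--
Prime implicants: -11-, 0--1, 01--, 1-10, 10-0
PI chart (minterm → PIs covering it):
  1 | 0--1  (sole → essential)
  3 | 0--1  (sole → essential)
  4 | 01--  (sole → essential)
  5 | 0--1,01--
  6 | -11-,01--
  7 | -11-,0--1,01--
  8 | 10-0  (sole → essential)
  10 | 1-10,10-0
  14 | -11-,1-10
  15 | -11-  (sole → essential)
Essential prime implicants: -11-, 0--1, 01--, 10-0

4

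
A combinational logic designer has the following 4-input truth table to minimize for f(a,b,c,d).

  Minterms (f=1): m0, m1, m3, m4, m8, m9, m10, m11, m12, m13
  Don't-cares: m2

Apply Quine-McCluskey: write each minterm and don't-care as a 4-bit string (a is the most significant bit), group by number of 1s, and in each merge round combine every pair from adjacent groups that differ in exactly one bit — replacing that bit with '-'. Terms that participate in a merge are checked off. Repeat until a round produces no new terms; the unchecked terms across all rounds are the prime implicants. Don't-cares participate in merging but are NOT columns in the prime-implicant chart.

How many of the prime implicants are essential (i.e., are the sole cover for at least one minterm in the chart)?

[col 0] 0000*, 0001*, 0010*, 0011*, 0100*, 1000*, 1001*, 1010*, 1011*, 1100*, 1101*
[col 1] -000*, -001*, -010*, -011*, -100*, 0-00*, 00-0*, 00-1*, 000-*, 001-*, 1-00*, 1-01*, 10-0*, 10-1*, 100-*, 101-*, 110-*
[col 2] --00, -0-0*, -0-1*, -00-*, -01-*, 00--*, 1-0-, 10--*
[col 3] -0--
Prime implicants: --00, -0--, 1-0-
PI chart (minterm → PIs covering it):
  0 | --00,-0--
  1 | -0--  (sole → essential)
  3 | -0--  (sole → essential)
  4 | --00  (sole → essential)
  8 | --00,-0--,1-0-
  9 | -0--,1-0-
  10 | -0--  (sole → essential)
  11 | -0--  (sole → essential)
  12 | --00,1-0-
  13 | 1-0-  (sole → essential)
Essential prime implicants: --00, -0--, 1-0-

3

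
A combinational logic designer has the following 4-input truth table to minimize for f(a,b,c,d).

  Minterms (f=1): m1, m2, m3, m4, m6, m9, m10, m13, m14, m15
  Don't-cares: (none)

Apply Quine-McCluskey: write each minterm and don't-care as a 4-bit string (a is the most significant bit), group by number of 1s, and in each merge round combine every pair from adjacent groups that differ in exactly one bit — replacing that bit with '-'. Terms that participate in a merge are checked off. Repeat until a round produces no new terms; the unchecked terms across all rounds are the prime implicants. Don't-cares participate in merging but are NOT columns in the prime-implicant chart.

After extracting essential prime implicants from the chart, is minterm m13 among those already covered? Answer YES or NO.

NO

[col 0] 0001*, 0010*, 0011*, 0100*, 0110*, 1001*, 1010*, 1101*, 1110*, 1111*
[col 1] -001, -010*, -110*, 0-10*, 00-1, 001-, 01-0, 1-01, 1-10*, 11-1, 111-
[col 2] --10
Prime implicants: --10, -001, 00-1, 001-, 01-0, 1-01, 11-1, 111-
PI chart (minterm → PIs covering it):
  1 | -001,00-1
  2 | --10,001-
  3 | 00-1,001-
  4 | 01-0  (sole → essential)
  6 | --10,01-0
  9 | -001,1-01
  10 | --10  (sole → essential)
  13 | 1-01,11-1
  14 | --10,111-
  15 | 11-1,111-
Essential prime implicants: --10, 01-0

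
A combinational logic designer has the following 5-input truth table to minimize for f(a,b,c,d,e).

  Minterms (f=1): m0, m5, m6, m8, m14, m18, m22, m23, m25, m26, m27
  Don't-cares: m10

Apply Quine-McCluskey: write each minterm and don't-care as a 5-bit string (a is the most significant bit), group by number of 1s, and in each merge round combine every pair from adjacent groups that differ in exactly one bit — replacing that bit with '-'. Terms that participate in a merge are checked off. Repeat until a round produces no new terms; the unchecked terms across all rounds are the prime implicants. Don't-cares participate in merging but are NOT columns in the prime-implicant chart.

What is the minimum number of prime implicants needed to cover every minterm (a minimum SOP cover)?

6

Round 0: 00000✓ 00101 00110✓ 01000✓ 01010✓ 01110✓ 10010✓ 10110✓ 10111✓ 11001✓ 11010✓ 11011✓
Round 1: -0110 -1010 0-000 0-110 01-10 010-0 1-010 10-10 1011- 110-1 1101-
PIs = {-0110, -1010, 0-000, 0-110, 00101, 01-10, 010-0, 1-010, 10-10, 1011-, 110-1, 1101-}
Coverage chart:
  m0: 0-000 ←essential
  m5: 00101 ←essential
  m6: -0110,0-110
  m8: 0-000,010-0
  m14: 0-110,01-10
  m18: 1-010,10-10
  m22: -0110,10-10,1011-
  m23: 1011- ←essential
  m25: 110-1 ←essential
  m26: -1010,1-010,1101-
  m27: 110-1,1101-
Essential: 0-000, 00101, 1011-, 110-1
Petrick residual → 0-110, 1-010
Min cover (6 terms): a'c'd'e' + a'cde' + a'b'cd'e + ac'de' + ab'cd + abc'e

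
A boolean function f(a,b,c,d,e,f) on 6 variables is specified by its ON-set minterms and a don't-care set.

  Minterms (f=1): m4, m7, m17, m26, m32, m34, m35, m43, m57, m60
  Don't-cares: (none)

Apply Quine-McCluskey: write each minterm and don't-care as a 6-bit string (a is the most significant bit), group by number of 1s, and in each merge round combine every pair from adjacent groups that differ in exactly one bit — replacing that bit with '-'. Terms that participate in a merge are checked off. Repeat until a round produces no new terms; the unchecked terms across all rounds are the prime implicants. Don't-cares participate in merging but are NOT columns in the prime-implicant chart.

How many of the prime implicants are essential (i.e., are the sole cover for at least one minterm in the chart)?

[col 0] 000100, 000111, 010001, 011010, 100000*, 100010*, 100011*, 101011*, 111001, 111100
[col 1] 10-011, 1000-0, 10001-
Prime implicants: 000100, 000111, 010001, 011010, 10-011, 1000-0, 10001-, 111001, 111100
PI chart (minterm → PIs covering it):
  4 | 000100  (sole → essential)
  7 | 000111  (sole → essential)
  17 | 010001  (sole → essential)
  26 | 011010  (sole → essential)
  32 | 1000-0  (sole → essential)
  34 | 1000-0,10001-
  35 | 10-011,10001-
  43 | 10-011  (sole → essential)
  57 | 111001  (sole → essential)
  60 | 111100  (sole → essential)
Essential prime implicants: 000100, 000111, 010001, 011010, 10-011, 1000-0, 111001, 111100

8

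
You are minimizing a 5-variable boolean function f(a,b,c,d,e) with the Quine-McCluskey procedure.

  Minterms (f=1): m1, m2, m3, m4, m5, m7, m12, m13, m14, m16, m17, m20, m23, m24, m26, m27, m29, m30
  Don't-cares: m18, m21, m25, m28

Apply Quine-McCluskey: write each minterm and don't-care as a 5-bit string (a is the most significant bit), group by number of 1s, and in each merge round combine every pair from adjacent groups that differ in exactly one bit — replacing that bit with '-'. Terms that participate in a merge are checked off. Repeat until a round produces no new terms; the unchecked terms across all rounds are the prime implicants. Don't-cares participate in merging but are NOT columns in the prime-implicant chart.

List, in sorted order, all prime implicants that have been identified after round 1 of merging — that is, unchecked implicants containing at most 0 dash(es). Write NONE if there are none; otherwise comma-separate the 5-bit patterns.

NONE

size-2^0 implicants → 00001(✓)  00010(✓)  00011(✓)  00100(✓)  00101(✓)  00111(✓)  01100(✓)  01101(✓)  01110(✓)  10000(✓)  10001(✓)  10010(✓)  10100(✓)  10101(✓)  10111(✓)  11000(✓)  11001(✓)  11010(✓)  11011(✓)  11100(✓)  11101(✓)  11110(✓)
size-2^1 implicants → -0001(✓)  -0010  -0100(✓)  -0101(✓)  -0111(✓)  -1100(✓)  -1101(✓)  -1110(✓)  0-100(✓)  0-101(✓)  00-01(✓)  00-11(✓)  000-1(✓)  0001-  001-1(✓)  0010-(✓)  011-0(✓)  0110-(✓)  1-000(✓)  1-001(✓)  1-010(✓)  1-100(✓)  1-101(✓)  10-00(✓)  10-01(✓)  100-0(✓)  1000-(✓)  101-1(✓)  1010-(✓)  11-00(✓)  11-01(✓)  11-10(✓)  110-0(✓)  110-1(✓)  1100-(✓)  1101-(✓)  111-0(✓)  1110-(✓)
size-2^2 implicants → --100(✓)  --101(✓)  -0-01  -01-1  -010-(✓)  -11-0  -110-(✓)  0-10-(✓)  00--1  1--00(✓)  1--01(✓)  1-0-0  1-00-(✓)  1-10-(✓)  10-0-(✓)  11--0  11-0-(✓)  110--
size-2^3 implicants → --10-  1--0-
Unchecked terms (primes): --10-, -0-01, -0010, -01-1, -11-0, 00--1, 0001-, 1--0-, 1-0-0, 11--0, 110--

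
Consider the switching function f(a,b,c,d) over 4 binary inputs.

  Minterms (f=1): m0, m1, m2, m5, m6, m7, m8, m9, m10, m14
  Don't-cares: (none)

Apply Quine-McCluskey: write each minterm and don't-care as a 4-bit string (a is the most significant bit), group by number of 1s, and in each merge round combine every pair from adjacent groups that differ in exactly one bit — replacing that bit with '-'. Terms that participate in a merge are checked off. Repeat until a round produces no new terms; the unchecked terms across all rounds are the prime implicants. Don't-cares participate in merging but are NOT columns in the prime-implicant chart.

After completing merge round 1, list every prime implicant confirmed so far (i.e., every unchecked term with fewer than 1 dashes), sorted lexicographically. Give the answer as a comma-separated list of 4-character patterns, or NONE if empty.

Round 0: 0000✓ 0001✓ 0010✓ 0101✓ 0110✓ 0111✓ 1000✓ 1001✓ 1010✓ 1110✓
Round 1: -000✓ -001✓ -010✓ -110✓ 0-01 0-10✓ 00-0✓ 000-✓ 01-1 011- 1-10✓ 10-0✓ 100-✓
Round 2: --10 -0-0 -00-
PIs = {--10, -0-0, -00-, 0-01, 01-1, 011-}

NONE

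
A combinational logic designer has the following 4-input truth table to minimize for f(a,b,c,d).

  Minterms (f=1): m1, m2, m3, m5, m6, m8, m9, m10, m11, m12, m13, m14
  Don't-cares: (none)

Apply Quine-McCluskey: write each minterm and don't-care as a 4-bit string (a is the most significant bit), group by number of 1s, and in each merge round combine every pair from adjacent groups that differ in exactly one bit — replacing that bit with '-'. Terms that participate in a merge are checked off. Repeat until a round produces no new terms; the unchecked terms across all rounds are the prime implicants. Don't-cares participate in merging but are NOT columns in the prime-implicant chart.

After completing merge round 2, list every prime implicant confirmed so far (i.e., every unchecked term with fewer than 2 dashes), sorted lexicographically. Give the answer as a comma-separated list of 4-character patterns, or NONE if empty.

NONE

[col 0] 0001*, 0010*, 0011*, 0101*, 0110*, 1000*, 1001*, 1010*, 1011*, 1100*, 1101*, 1110*
[col 1] -001*, -010*, -011*, -101*, -110*, 0-01*, 0-10*, 00-1*, 001-*, 1-00*, 1-01*, 1-10*, 10-0*, 10-1*, 100-*, 101-*, 11-0*, 110-*
[col 2] --01, --10, -0-1, -01-, 1--0, 1-0-, 10--
Prime implicants: --01, --10, -0-1, -01-, 1--0, 1-0-, 10--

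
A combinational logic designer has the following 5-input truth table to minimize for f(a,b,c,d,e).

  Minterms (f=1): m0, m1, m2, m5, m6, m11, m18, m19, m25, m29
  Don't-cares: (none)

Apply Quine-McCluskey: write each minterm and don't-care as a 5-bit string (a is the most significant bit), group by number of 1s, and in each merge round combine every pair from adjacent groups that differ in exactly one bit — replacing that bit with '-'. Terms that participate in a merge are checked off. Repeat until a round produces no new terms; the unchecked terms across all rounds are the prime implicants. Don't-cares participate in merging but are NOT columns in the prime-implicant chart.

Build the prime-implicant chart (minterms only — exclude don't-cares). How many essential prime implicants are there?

Round 0: 00000✓ 00001✓ 00010✓ 00101✓ 00110✓ 01011 10010✓ 10011✓ 11001✓ 11101✓
Round 1: -0010 00-01 00-10 000-0 0000- 1001- 11-01
PIs = {-0010, 00-01, 00-10, 000-0, 0000-, 01011, 1001-, 11-01}
Coverage chart:
  m0: 000-0,0000-
  m1: 00-01,0000-
  m2: -0010,00-10,000-0
  m5: 00-01 ←essential
  m6: 00-10 ←essential
  m11: 01011 ←essential
  m18: -0010,1001-
  m19: 1001- ←essential
  m25: 11-01 ←essential
  m29: 11-01 ←essential
Essential: 00-01, 00-10, 01011, 1001-, 11-01

5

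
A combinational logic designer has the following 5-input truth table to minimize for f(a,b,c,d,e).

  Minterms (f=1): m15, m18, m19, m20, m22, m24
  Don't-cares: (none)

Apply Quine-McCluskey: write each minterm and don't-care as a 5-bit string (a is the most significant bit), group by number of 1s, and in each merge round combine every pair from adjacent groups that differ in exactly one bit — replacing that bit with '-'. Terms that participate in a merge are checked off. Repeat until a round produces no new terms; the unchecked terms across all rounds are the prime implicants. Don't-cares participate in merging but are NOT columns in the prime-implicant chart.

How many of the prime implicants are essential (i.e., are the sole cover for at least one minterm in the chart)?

4

[col 0] 01111, 10010*, 10011*, 10100*, 10110*, 11000
[col 1] 10-10, 1001-, 101-0
Prime implicants: 01111, 10-10, 1001-, 101-0, 11000
PI chart (minterm → PIs covering it):
  15 | 01111  (sole → essential)
  18 | 10-10,1001-
  19 | 1001-  (sole → essential)
  20 | 101-0  (sole → essential)
  22 | 10-10,101-0
  24 | 11000  (sole → essential)
Essential prime implicants: 01111, 1001-, 101-0, 11000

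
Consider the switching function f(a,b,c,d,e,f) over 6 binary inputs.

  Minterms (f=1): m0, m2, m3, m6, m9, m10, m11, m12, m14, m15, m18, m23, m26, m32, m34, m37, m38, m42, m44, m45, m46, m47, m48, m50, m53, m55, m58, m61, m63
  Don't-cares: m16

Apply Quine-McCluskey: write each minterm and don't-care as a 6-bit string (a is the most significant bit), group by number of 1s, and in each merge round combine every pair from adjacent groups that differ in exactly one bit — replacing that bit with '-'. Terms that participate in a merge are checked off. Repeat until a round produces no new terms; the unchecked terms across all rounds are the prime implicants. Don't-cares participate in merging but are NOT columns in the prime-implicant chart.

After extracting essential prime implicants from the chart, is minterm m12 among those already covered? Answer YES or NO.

[col 0] 000000*, 000010*, 000011*, 000110*, 001001*, 001010*, 001011*, 001100*, 001110*, 001111*, 010000*, 010010*, 010111*, 011010*, 100000*, 100010*, 100101*, 100110*, 101010*, 101100*, 101101*, 101110*, 101111*, 110000*, 110010*, 110101*, 110111*, 111010*, 111101*, 111111*
[col 1] -00000*, -00010*, -00110*, -01010*, -01100*, -01110*, -01111*, -10000*, -10010*, -10111, -11010*, 0-0000*, 0-0010*, 0-1010*, 00-010*, 00-011*, 00-110*, 000-10*, 0000-0*, 00001-*, 001-10*, 001-11*, 0010-1, 00101-*, 0011-0*, 00111-*, 01-010*, 0100-0*, 1-0000*, 1-0010*, 1-0101*, 1-1010*, 1-1101*, 1-1111*, 10-010*, 10-101*, 10-110*, 100-10*, 1000-0*, 101-10*, 1011-0*, 1011-1*, 10110-*, 10111-*, 11-010*, 11-101*, 11-111*, 1100-0*, 1101-1*, 1111-1*
[col 2] --0000*, --0010*, --1010*, -0-010*, -0-110*, -00-10*, -000-0*, -01-10*, -011-0, -0111-, -1-010*, -100-0*, 0--010*, 0-00-0*, 00--10*, 00-01-, 001-1-, 1--010*, 1--101, 1-00-0*, 1-11-1, 10--10*, 1011--, 11-1-1
[col 3] ---010, --00-0, -0--10
Prime implicants: ---010, --00-0, -0--10, -011-0, -0111-, -10111, 00-01-, 001-1-, 0010-1, 1--101, 1-11-1, 1011--, 11-1-1
PI chart (minterm → PIs covering it):
  0 | --00-0  (sole → essential)
  2 | ---010,--00-0,-0--10,00-01-
  3 | 00-01-  (sole → essential)
  6 | -0--10  (sole → essential)
  9 | 0010-1  (sole → essential)
  10 | ---010,-0--10,00-01-,001-1-
  11 | 00-01-,001-1-,0010-1
  12 | -011-0  (sole → essential)
  14 | -0--10,-011-0,-0111-,001-1-
  15 | -0111-,001-1-
  18 | ---010,--00-0
  23 | -10111  (sole → essential)
  26 | ---010  (sole → essential)
  32 | --00-0  (sole → essential)
  34 | ---010,--00-0,-0--10
  37 | 1--101  (sole → essential)
  38 | -0--10  (sole → essential)
  42 | ---010,-0--10
  44 | -011-0,1011--
  45 | 1--101,1-11-1,1011--
  46 | -0--10,-011-0,-0111-,1011--
  47 | -0111-,1-11-1,1011--
  48 | --00-0  (sole → essential)
  50 | ---010,--00-0
  53 | 1--101,11-1-1
  55 | -10111,11-1-1
  58 | ---010  (sole → essential)
  61 | 1--101,1-11-1,11-1-1
  63 | 1-11-1,11-1-1
Essential prime implicants: ---010, --00-0, -0--10, -011-0, -10111, 00-01-, 0010-1, 1--101

YES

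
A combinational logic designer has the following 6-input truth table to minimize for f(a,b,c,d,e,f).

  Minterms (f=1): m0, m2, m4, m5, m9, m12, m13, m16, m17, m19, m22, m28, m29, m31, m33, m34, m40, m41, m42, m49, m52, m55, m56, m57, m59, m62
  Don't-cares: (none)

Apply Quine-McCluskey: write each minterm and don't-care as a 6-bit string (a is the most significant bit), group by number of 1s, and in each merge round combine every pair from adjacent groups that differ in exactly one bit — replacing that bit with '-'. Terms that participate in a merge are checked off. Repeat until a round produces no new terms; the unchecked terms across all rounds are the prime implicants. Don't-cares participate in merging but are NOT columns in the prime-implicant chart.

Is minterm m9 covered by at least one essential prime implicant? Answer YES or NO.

[col 0] 000000*, 000010*, 000100*, 000101*, 001001*, 001100*, 001101*, 010000*, 010001*, 010011*, 010110, 011100*, 011101*, 011111*, 100001*, 100010*, 101000*, 101001*, 101010*, 110001*, 110100, 110111, 111000*, 111001*, 111011*, 111110
[col 1] -00010, -01001, -10001, 0-0000, 0-1100*, 0-1101*, 00-100*, 00-101*, 000-00, 0000-0, 00010-*, 001-01, 00110-*, 0100-1, 01000-, 0111-1, 01110-*, 1-0001*, 1-1000*, 1-1001*, 10-001*, 10-010, 1010-0, 10100-*, 11-001*, 1110-1, 11100-*
[col 2] 0-110-, 00-10-, 1--001, 1-100-
Prime implicants: -00010, -01001, -10001, 0-0000, 0-110-, 00-10-, 000-00, 0000-0, 001-01, 0100-1, 01000-, 010110, 0111-1, 1--001, 1-100-, 10-010, 1010-0, 110100, 110111, 1110-1, 111110
PI chart (minterm → PIs covering it):
  0 | 0-0000,000-00,0000-0
  2 | -00010,0000-0
  4 | 00-10-,000-00
  5 | 00-10-  (sole → essential)
  9 | -01001,001-01
  12 | 0-110-,00-10-
  13 | 0-110-,00-10-,001-01
  16 | 0-0000,01000-
  17 | -10001,0100-1,01000-
  19 | 0100-1  (sole → essential)
  22 | 010110  (sole → essential)
  28 | 0-110-  (sole → essential)
  29 | 0-110-,0111-1
  31 | 0111-1  (sole → essential)
  33 | 1--001  (sole → essential)
  34 | -00010,10-010
  40 | 1-100-,1010-0
  41 | -01001,1--001,1-100-
  42 | 10-010,1010-0
  49 | -10001,1--001
  52 | 110100  (sole → essential)
  55 | 110111  (sole → essential)
  56 | 1-100-  (sole → essential)
  57 | 1--001,1-100-,1110-1
  59 | 1110-1  (sole → essential)
  62 | 111110  (sole → essential)
Essential prime implicants: 0-110-, 00-10-, 0100-1, 010110, 0111-1, 1--001, 1-100-, 110100, 110111, 1110-1, 111110

NO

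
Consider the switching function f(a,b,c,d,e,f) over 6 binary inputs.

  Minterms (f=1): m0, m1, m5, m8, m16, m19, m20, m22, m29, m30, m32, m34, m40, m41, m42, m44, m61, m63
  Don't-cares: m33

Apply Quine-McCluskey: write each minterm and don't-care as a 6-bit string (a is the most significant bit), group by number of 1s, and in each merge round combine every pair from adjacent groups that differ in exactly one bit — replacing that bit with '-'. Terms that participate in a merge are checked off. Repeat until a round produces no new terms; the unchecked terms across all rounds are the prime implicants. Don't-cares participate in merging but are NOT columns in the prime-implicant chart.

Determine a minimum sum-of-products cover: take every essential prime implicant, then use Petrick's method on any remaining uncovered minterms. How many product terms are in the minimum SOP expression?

size-2^0 implicants → 000000(✓)  000001(✓)  000101(✓)  001000(✓)  010000(✓)  010011  010100(✓)  010110(✓)  011101(✓)  011110(✓)  100000(✓)  100001(✓)  100010(✓)  101000(✓)  101001(✓)  101010(✓)  101100(✓)  111101(✓)  111111(✓)
size-2^1 implicants → -00000(✓)  -00001(✓)  -01000(✓)  -11101  0-0000  00-000(✓)  000-01  00000-(✓)  01-110  010-00  0101-0  10-000(✓)  10-001(✓)  10-010(✓)  1000-0(✓)  10000-(✓)  101-00  1010-0(✓)  10100-(✓)  1111-1
size-2^2 implicants → -0-000  -0000-  10-0-0  10-00-
Unchecked terms (primes): -0-000, -0000-, -11101, 0-0000, 000-01, 01-110, 010-00, 010011, 0101-0, 10-0-0, 10-00-, 101-00, 1111-1
Minterm coverage:
  m0 ⊆ -0-000,-0000-,0-0000
  m1 ⊆ -0000-,000-01
  m5 ⊆ 000-01 [E]
  m8 ⊆ -0-000 [E]
  m16 ⊆ 0-0000,010-00
  m19 ⊆ 010011 [E]
  m20 ⊆ 010-00,0101-0
  m22 ⊆ 01-110,0101-0
  m29 ⊆ -11101 [E]
  m30 ⊆ 01-110 [E]
  m32 ⊆ -0-000,-0000-,10-0-0,10-00-
  m34 ⊆ 10-0-0 [E]
  m40 ⊆ -0-000,10-0-0,10-00-,101-00
  m41 ⊆ 10-00- [E]
  m42 ⊆ 10-0-0 [E]
  m44 ⊆ 101-00 [E]
  m61 ⊆ -11101,1111-1
  m63 ⊆ 1111-1 [E]
E = {-0-000, -11101, 000-01, 01-110, 010011, 10-0-0, 10-00-, 101-00, 1111-1}
Petrick residual → 010-00
Cover = b'd'e'f' + bcde'f + a'b'c'e'f + a'bdef' + a'bc'e'f' + a'bc'd'ef + ab'd'f' + ab'd'e' + ab'ce'f' + abcdf  |cover|=10

10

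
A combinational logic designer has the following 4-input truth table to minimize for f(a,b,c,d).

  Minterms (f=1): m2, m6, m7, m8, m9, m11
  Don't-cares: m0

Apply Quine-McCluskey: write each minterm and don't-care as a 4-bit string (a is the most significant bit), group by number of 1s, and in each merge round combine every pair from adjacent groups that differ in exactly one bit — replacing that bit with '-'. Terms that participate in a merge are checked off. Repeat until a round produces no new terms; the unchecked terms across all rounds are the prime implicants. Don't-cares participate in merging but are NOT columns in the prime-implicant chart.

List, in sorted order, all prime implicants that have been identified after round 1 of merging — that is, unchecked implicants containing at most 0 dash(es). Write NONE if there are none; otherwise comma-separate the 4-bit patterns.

NONE

[col 0] 0000*, 0010*, 0110*, 0111*, 1000*, 1001*, 1011*
[col 1] -000, 0-10, 00-0, 011-, 10-1, 100-
Prime implicants: -000, 0-10, 00-0, 011-, 10-1, 100-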